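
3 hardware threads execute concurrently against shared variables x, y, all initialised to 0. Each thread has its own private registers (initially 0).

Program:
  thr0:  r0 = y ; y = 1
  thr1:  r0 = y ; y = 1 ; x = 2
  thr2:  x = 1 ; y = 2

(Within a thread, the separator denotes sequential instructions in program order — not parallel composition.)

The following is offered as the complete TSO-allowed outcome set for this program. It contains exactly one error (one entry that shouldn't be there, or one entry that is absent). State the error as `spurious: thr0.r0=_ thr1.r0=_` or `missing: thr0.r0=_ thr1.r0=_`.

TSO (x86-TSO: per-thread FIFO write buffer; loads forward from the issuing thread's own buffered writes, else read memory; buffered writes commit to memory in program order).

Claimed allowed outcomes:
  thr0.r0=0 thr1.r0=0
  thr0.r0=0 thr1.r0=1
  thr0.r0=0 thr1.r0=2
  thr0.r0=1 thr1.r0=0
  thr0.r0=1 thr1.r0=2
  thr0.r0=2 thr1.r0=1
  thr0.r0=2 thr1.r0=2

outcome vector order: (thr0.r0,thr1.r0)
TSO (8): 0/0 0/1 0/2 1/0 1/2 2/0 2/1 2/2
TSO∖claimed = {2/0}

missing: thr0.r0=2 thr1.r0=0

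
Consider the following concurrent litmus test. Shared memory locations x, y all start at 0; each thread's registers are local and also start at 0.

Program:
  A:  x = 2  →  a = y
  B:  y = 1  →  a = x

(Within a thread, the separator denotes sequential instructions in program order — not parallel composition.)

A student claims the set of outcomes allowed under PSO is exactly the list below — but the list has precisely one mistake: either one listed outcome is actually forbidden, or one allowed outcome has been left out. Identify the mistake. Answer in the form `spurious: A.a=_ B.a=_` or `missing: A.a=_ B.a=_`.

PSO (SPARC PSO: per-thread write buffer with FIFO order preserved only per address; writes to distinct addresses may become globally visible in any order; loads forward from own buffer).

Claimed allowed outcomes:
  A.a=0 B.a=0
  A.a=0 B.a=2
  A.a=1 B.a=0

outcome vector order: (A.a,B.a)
[PSO] allowed = {<0 0> <0 2> <1 0> <1 2>}
PSO∖claimed = {<1 2>}

missing: A.a=1 B.a=2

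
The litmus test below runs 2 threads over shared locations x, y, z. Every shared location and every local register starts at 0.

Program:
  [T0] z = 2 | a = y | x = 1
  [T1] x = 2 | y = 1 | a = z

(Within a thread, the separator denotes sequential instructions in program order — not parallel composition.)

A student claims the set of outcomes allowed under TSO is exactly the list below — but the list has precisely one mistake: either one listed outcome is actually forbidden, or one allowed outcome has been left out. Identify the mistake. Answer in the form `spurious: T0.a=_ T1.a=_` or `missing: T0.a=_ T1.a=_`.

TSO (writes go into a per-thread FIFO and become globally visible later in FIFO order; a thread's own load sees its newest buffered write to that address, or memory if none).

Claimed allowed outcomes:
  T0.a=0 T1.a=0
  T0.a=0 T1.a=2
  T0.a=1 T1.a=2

outcome vector order: (T0.a,T1.a)
TSO: 4 outcomes — {0/0 0/2 1/0 1/2}
TSO∖claimed = {1/0}

missing: T0.a=1 T1.a=0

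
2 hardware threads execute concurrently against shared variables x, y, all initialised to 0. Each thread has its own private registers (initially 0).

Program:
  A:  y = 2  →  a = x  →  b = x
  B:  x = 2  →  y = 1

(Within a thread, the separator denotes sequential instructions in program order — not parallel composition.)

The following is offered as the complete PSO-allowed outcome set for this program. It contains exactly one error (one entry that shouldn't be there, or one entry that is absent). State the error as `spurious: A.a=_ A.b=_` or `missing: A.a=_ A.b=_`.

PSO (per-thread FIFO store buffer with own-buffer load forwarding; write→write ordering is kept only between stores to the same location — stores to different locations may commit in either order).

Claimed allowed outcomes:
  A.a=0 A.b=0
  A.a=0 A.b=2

missing: A.a=2 A.b=2

outcome vector order: (A.a,A.b)
[PSO] allowed = {<0 0>; <0 2>; <2 2>}
PSO∖claimed = {<2 2>}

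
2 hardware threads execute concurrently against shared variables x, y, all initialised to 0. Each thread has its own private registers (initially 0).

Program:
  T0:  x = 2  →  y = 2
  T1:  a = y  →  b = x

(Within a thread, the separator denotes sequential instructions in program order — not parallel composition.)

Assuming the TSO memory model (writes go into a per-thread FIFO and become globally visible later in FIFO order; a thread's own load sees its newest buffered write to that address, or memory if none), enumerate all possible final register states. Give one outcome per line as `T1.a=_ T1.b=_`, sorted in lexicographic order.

T1.a=0 T1.b=0
T1.a=0 T1.b=2
T1.a=2 T1.b=2

outcome vector order: (T1.a,T1.b)
|TSO outcomes| = 3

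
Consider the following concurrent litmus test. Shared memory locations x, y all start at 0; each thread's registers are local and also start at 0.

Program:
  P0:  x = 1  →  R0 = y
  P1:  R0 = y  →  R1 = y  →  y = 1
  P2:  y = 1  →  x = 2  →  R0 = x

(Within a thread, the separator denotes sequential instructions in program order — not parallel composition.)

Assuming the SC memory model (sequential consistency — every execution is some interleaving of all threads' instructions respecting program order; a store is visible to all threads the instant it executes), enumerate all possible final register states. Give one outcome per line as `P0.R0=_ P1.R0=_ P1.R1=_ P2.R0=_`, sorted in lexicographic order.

outcome vector order: (P0.R0,P1.R0,P1.R1,P2.R0)
|SC outcomes| = 9

P0.R0=0 P1.R0=0 P1.R1=0 P2.R0=2
P0.R0=0 P1.R0=0 P1.R1=1 P2.R0=2
P0.R0=0 P1.R0=1 P1.R1=1 P2.R0=2
P0.R0=1 P1.R0=0 P1.R1=0 P2.R0=1
P0.R0=1 P1.R0=0 P1.R1=0 P2.R0=2
P0.R0=1 P1.R0=0 P1.R1=1 P2.R0=1
P0.R0=1 P1.R0=0 P1.R1=1 P2.R0=2
P0.R0=1 P1.R0=1 P1.R1=1 P2.R0=1
P0.R0=1 P1.R0=1 P1.R1=1 P2.R0=2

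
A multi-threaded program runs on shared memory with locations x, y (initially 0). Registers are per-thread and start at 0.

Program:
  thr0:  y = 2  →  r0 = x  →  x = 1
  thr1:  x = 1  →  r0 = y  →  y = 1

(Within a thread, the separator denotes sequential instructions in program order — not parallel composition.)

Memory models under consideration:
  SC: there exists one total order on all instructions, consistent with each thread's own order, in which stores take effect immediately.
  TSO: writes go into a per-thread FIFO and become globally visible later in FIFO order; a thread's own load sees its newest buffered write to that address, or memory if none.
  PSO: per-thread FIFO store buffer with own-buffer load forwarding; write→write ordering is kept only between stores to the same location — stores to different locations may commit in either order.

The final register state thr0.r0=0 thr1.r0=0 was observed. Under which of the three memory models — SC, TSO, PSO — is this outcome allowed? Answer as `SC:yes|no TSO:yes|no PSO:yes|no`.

outcome vector order: (thr0.r0,thr1.r0)
under SC → 0/2; 1/0; 1/2
under TSO → 0/0; 0/2; 1/0; 1/2
under PSO → 0/0; 0/2; 1/0; 1/2
target 0/0 ∈ {TSO,PSO}

SC:no TSO:yes PSO:yes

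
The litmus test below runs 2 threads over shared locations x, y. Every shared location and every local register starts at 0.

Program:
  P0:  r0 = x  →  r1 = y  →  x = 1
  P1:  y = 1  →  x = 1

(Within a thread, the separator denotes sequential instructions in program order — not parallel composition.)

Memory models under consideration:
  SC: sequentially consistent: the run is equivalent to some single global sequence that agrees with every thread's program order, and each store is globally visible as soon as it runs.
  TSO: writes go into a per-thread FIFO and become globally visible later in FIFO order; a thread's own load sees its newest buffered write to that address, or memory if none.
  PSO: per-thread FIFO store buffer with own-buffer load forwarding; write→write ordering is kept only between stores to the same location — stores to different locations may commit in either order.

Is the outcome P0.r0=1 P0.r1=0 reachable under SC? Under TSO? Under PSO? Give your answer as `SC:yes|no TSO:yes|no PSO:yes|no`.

outcome vector order: (P0.r0,P0.r1)
SC (3): 00 01 11
TSO (3): 00 01 11
PSO (4): 00 01 10 11
target 10 ∈ {PSO}

SC:no TSO:no PSO:yes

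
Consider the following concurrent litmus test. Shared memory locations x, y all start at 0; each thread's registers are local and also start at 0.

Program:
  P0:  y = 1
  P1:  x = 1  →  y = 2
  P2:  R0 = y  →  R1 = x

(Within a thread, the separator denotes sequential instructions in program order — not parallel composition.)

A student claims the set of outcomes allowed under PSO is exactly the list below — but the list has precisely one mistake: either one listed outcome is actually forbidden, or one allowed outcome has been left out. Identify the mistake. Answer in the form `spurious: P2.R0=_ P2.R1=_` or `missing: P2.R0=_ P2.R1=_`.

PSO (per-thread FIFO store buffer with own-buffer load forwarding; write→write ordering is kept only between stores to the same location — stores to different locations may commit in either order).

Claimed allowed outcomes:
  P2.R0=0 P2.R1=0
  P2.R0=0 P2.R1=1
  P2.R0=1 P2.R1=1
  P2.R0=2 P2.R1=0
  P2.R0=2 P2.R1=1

outcome vector order: (P2.R0,P2.R1)
PSO (6): (0,0) (0,1) (1,0) (1,1) (2,0) (2,1)
PSO∖claimed = {(1,0)}

missing: P2.R0=1 P2.R1=0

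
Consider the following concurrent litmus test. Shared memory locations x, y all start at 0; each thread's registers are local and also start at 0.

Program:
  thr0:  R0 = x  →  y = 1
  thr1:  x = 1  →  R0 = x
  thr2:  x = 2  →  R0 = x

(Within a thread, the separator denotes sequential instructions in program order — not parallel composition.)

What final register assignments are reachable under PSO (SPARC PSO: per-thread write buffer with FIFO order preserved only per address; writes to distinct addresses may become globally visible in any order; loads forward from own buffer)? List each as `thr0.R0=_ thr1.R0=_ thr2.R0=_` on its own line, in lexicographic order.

thr0.R0=0 thr1.R0=1 thr2.R0=1
thr0.R0=0 thr1.R0=1 thr2.R0=2
thr0.R0=0 thr1.R0=2 thr2.R0=2
thr0.R0=1 thr1.R0=1 thr2.R0=1
thr0.R0=1 thr1.R0=1 thr2.R0=2
thr0.R0=1 thr1.R0=2 thr2.R0=2
thr0.R0=2 thr1.R0=1 thr2.R0=1
thr0.R0=2 thr1.R0=1 thr2.R0=2
thr0.R0=2 thr1.R0=2 thr2.R0=2

outcome vector order: (thr0.R0,thr1.R0,thr2.R0)
|PSO outcomes| = 9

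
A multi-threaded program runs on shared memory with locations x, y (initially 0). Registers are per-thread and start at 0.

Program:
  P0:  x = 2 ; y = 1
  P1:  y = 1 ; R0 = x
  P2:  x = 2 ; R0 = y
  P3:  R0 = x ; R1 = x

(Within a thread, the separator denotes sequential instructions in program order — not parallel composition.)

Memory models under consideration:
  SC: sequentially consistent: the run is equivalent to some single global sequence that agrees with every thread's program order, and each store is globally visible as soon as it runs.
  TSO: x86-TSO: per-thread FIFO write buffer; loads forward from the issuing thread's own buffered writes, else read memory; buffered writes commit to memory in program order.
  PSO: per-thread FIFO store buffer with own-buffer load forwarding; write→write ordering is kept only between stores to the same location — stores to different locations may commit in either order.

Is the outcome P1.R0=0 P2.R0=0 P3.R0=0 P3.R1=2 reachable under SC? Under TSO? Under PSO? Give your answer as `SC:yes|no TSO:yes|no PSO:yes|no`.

outcome vector order: (P1.R0,P2.R0,P3.R0,P3.R1)
SC: 9 outcomes — {<0 1 0 0>, <0 1 0 2>, <0 1 2 2>, <2 0 0 0>, <2 0 0 2>, <2 0 2 2>, <2 1 0 0>, <2 1 0 2>, <2 1 2 2>}
TSO: 12 outcomes — {<0 0 0 0>, <0 0 0 2>, <0 0 2 2>, <0 1 0 0>, <0 1 0 2>, <0 1 2 2>, <2 0 0 0>, <2 0 0 2>, <2 0 2 2>, <2 1 0 0>, <2 1 0 2>, <2 1 2 2>}
PSO: 12 outcomes — {<0 0 0 0>, <0 0 0 2>, <0 0 2 2>, <0 1 0 0>, <0 1 0 2>, <0 1 2 2>, <2 0 0 0>, <2 0 0 2>, <2 0 2 2>, <2 1 0 0>, <2 1 0 2>, <2 1 2 2>}
target <0 0 0 2> ∈ {TSO,PSO}

SC:no TSO:yes PSO:yes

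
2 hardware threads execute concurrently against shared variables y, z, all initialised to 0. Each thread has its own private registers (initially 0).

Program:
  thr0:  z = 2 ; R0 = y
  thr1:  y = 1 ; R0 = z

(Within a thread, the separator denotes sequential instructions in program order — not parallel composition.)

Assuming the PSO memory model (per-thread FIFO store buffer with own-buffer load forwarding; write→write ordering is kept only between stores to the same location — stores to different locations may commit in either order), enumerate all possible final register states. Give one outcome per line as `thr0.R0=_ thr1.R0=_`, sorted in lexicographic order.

thr0.R0=0 thr1.R0=0
thr0.R0=0 thr1.R0=2
thr0.R0=1 thr1.R0=0
thr0.R0=1 thr1.R0=2

outcome vector order: (thr0.R0,thr1.R0)
|PSO outcomes| = 4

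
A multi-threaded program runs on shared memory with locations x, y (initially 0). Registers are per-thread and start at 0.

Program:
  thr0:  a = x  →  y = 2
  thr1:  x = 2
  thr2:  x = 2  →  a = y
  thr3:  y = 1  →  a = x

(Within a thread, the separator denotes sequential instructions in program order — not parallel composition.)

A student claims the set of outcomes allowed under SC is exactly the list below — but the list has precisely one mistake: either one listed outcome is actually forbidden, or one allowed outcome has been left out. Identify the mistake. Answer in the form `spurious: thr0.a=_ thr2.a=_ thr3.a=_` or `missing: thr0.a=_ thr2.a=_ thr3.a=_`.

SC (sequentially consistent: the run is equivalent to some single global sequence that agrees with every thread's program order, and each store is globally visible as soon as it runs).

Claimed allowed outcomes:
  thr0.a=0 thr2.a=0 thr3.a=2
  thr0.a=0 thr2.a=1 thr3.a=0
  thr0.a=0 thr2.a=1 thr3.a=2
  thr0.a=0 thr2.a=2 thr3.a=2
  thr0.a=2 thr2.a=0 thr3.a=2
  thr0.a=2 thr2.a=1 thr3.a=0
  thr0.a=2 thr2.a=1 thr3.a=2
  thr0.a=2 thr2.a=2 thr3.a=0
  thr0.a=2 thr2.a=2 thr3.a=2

missing: thr0.a=0 thr2.a=2 thr3.a=0

outcome vector order: (thr0.a,thr2.a,thr3.a)
SC: 10 outcomes — {0/0/2; 0/1/0; 0/1/2; 0/2/0; 0/2/2; 2/0/2; 2/1/0; 2/1/2; 2/2/0; 2/2/2}
SC∖claimed = {0/2/0}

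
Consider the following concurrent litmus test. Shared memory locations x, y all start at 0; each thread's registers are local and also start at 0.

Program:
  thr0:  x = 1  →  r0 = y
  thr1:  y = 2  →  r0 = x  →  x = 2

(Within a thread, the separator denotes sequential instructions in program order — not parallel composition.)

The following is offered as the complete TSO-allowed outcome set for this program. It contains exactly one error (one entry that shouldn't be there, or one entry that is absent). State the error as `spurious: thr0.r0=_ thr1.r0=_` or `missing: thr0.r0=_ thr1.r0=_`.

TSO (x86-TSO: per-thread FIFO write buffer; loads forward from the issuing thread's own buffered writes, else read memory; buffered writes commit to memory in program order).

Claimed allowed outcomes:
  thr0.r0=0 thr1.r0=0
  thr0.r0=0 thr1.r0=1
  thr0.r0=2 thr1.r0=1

missing: thr0.r0=2 thr1.r0=0

outcome vector order: (thr0.r0,thr1.r0)
under TSO → <0 0> <0 1> <2 0> <2 1>
TSO∖claimed = {<2 0>}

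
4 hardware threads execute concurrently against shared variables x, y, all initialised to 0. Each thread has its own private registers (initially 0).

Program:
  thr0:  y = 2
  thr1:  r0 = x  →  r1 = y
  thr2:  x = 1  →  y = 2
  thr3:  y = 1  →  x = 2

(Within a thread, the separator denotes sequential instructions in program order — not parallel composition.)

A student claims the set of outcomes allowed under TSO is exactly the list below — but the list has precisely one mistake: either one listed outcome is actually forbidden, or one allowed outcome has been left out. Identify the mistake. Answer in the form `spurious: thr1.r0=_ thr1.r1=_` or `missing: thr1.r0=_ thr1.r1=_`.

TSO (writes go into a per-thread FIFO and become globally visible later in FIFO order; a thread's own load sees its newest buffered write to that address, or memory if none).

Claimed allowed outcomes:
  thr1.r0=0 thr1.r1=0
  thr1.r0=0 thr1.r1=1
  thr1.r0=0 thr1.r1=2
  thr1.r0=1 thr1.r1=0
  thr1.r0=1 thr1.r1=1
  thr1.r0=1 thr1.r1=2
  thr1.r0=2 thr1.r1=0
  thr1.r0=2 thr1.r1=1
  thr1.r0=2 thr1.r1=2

outcome vector order: (thr1.r0,thr1.r1)
TSO: 8 outcomes — {<0 0>; <0 1>; <0 2>; <1 0>; <1 1>; <1 2>; <2 1>; <2 2>}
claimed∖TSO = {<2 0>}

spurious: thr1.r0=2 thr1.r1=0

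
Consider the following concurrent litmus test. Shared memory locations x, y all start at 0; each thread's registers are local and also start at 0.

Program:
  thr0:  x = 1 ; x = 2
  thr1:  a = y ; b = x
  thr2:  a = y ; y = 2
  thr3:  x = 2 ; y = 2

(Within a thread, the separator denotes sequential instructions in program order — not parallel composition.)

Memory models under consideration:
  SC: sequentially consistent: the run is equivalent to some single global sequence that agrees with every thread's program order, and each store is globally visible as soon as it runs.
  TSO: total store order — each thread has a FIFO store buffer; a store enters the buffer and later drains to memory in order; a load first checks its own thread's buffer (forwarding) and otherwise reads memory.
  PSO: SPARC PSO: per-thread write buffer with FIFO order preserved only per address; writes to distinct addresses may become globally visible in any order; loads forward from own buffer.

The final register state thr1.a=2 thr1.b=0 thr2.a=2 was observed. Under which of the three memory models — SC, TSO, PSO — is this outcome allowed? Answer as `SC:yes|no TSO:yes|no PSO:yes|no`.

outcome vector order: (thr1.a,thr1.b,thr2.a)
SC: 11 outcomes — {000, 002, 010, 012, 020, 022, 200, 210, 212, 220, 222}
TSO: 11 outcomes — {000, 002, 010, 012, 020, 022, 200, 210, 212, 220, 222}
PSO: 12 outcomes — {000, 002, 010, 012, 020, 022, 200, 202, 210, 212, 220, 222}
target 202 ∈ {PSO}

SC:no TSO:no PSO:yes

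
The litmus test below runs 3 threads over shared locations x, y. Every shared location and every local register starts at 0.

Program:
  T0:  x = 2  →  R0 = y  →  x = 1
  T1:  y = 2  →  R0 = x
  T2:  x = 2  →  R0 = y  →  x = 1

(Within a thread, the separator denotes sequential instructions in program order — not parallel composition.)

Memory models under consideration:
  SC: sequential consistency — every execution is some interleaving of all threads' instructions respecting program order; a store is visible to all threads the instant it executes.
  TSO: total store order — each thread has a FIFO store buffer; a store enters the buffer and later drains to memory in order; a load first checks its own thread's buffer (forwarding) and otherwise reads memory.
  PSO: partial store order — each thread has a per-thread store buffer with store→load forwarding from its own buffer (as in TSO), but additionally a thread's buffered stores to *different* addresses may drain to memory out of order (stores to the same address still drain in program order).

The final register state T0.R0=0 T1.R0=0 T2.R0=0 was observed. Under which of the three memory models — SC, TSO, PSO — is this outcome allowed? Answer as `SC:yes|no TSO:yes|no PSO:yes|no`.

outcome vector order: (T0.R0,T1.R0,T2.R0)
SC: 9 outcomes — {(0,1,0) (0,1,2) (0,2,0) (0,2,2) (2,0,2) (2,1,0) (2,1,2) (2,2,0) (2,2,2)}
TSO: 12 outcomes — {(0,0,0) (0,0,2) (0,1,0) (0,1,2) (0,2,0) (0,2,2) (2,0,0) (2,0,2) (2,1,0) (2,1,2) (2,2,0) (2,2,2)}
PSO: 12 outcomes — {(0,0,0) (0,0,2) (0,1,0) (0,1,2) (0,2,0) (0,2,2) (2,0,0) (2,0,2) (2,1,0) (2,1,2) (2,2,0) (2,2,2)}
target (0,0,0) ∈ {TSO,PSO}

SC:no TSO:yes PSO:yes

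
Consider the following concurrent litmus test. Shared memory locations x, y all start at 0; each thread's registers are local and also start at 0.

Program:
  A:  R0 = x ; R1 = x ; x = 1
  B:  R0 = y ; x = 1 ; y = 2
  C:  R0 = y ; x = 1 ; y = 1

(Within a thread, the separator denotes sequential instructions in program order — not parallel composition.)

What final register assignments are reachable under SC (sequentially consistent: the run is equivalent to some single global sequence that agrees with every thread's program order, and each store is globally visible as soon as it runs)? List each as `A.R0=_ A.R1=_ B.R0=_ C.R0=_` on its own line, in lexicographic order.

outcome vector order: (A.R0,A.R1,B.R0,C.R0)
|SC outcomes| = 9

A.R0=0 A.R1=0 B.R0=0 C.R0=0
A.R0=0 A.R1=0 B.R0=0 C.R0=2
A.R0=0 A.R1=0 B.R0=1 C.R0=0
A.R0=0 A.R1=1 B.R0=0 C.R0=0
A.R0=0 A.R1=1 B.R0=0 C.R0=2
A.R0=0 A.R1=1 B.R0=1 C.R0=0
A.R0=1 A.R1=1 B.R0=0 C.R0=0
A.R0=1 A.R1=1 B.R0=0 C.R0=2
A.R0=1 A.R1=1 B.R0=1 C.R0=0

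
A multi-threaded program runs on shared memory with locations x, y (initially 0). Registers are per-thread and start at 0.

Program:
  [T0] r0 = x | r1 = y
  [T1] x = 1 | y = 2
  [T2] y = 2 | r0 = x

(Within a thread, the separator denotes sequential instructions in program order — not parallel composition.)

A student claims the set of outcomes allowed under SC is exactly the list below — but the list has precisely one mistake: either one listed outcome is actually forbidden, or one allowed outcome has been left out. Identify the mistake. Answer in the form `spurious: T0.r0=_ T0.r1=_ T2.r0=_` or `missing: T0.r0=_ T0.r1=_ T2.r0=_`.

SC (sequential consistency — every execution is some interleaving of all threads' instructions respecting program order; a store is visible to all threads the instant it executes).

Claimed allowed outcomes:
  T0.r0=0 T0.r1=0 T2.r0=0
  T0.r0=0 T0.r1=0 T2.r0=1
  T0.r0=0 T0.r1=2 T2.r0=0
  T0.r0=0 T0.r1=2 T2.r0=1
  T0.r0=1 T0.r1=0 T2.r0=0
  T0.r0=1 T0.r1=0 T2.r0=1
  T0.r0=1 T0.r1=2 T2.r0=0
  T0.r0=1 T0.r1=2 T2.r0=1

spurious: T0.r0=1 T0.r1=0 T2.r0=0

outcome vector order: (T0.r0,T0.r1,T2.r0)
SC (7): (0,0,0), (0,0,1), (0,2,0), (0,2,1), (1,0,1), (1,2,0), (1,2,1)
claimed∖SC = {(1,0,0)}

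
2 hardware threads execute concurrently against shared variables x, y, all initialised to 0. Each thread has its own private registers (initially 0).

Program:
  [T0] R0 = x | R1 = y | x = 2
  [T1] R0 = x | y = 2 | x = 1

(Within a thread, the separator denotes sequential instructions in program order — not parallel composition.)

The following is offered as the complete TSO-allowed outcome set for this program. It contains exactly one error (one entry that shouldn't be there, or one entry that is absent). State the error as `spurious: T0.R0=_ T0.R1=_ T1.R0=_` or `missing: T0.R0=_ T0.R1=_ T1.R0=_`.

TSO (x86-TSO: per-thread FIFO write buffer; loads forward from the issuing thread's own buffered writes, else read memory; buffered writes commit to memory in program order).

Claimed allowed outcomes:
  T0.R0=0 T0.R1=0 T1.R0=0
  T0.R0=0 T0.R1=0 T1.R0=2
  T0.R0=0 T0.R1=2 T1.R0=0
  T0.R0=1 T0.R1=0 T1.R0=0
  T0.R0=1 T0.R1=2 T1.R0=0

spurious: T0.R0=1 T0.R1=0 T1.R0=0

outcome vector order: (T0.R0,T0.R1,T1.R0)
[TSO] allowed = {(0,0,0) (0,0,2) (0,2,0) (1,2,0)}
claimed∖TSO = {(1,0,0)}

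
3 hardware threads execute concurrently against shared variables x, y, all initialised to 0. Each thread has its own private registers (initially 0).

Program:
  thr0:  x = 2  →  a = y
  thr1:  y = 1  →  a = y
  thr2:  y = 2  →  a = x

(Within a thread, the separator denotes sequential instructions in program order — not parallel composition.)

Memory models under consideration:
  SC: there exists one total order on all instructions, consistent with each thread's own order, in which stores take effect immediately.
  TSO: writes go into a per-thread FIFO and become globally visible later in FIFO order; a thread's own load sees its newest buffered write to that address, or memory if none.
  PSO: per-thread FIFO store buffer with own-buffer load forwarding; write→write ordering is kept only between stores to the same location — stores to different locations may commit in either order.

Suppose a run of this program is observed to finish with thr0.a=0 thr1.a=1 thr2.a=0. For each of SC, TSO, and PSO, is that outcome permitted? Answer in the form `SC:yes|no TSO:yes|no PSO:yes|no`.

SC:no TSO:yes PSO:yes

outcome vector order: (thr0.a,thr1.a,thr2.a)
SC (9): (0,1,2) (0,2,2) (1,1,0) (1,1,2) (1,2,2) (2,1,0) (2,1,2) (2,2,0) (2,2,2)
TSO (12): (0,1,0) (0,1,2) (0,2,0) (0,2,2) (1,1,0) (1,1,2) (1,2,0) (1,2,2) (2,1,0) (2,1,2) (2,2,0) (2,2,2)
PSO (12): (0,1,0) (0,1,2) (0,2,0) (0,2,2) (1,1,0) (1,1,2) (1,2,0) (1,2,2) (2,1,0) (2,1,2) (2,2,0) (2,2,2)
target (0,1,0) ∈ {TSO,PSO}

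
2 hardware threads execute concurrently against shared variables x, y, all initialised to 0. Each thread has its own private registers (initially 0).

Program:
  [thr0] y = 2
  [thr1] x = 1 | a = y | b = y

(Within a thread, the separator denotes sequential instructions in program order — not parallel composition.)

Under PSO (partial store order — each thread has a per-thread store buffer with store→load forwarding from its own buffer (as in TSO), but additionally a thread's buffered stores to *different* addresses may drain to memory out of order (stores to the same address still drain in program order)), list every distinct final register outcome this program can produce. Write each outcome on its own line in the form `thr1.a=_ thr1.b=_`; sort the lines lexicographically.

outcome vector order: (thr1.a,thr1.b)
|PSO outcomes| = 3

thr1.a=0 thr1.b=0
thr1.a=0 thr1.b=2
thr1.a=2 thr1.b=2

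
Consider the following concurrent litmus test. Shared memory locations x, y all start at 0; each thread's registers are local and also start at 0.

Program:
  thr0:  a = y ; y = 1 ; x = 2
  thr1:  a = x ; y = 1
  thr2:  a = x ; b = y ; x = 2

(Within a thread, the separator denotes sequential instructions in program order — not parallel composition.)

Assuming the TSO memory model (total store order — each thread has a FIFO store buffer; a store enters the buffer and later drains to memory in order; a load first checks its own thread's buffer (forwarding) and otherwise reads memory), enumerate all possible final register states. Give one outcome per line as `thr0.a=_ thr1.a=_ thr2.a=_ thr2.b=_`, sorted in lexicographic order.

thr0.a=0 thr1.a=0 thr2.a=0 thr2.b=0
thr0.a=0 thr1.a=0 thr2.a=0 thr2.b=1
thr0.a=0 thr1.a=0 thr2.a=2 thr2.b=1
thr0.a=0 thr1.a=2 thr2.a=0 thr2.b=0
thr0.a=0 thr1.a=2 thr2.a=0 thr2.b=1
thr0.a=0 thr1.a=2 thr2.a=2 thr2.b=1
thr0.a=1 thr1.a=0 thr2.a=0 thr2.b=0
thr0.a=1 thr1.a=0 thr2.a=0 thr2.b=1
thr0.a=1 thr1.a=0 thr2.a=2 thr2.b=1
thr0.a=1 thr1.a=2 thr2.a=0 thr2.b=0

outcome vector order: (thr0.a,thr1.a,thr2.a,thr2.b)
|TSO outcomes| = 10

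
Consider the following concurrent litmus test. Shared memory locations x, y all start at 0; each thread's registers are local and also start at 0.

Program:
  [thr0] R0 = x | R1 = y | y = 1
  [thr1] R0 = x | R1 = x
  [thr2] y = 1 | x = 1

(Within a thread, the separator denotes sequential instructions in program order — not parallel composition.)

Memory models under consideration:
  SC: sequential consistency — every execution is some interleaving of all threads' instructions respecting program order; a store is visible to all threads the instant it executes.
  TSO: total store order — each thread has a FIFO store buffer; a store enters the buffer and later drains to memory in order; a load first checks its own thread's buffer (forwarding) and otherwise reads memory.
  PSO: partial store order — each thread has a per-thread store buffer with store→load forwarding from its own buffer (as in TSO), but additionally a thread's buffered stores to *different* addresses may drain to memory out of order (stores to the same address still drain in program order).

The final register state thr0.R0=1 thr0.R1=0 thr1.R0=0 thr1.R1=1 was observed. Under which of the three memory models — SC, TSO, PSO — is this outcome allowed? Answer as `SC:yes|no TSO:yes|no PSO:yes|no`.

outcome vector order: (thr0.R0,thr0.R1,thr1.R0,thr1.R1)
SC: 9 outcomes — {<0 0 0 0> <0 0 0 1> <0 0 1 1> <0 1 0 0> <0 1 0 1> <0 1 1 1> <1 1 0 0> <1 1 0 1> <1 1 1 1>}
TSO: 9 outcomes — {<0 0 0 0> <0 0 0 1> <0 0 1 1> <0 1 0 0> <0 1 0 1> <0 1 1 1> <1 1 0 0> <1 1 0 1> <1 1 1 1>}
PSO: 12 outcomes — {<0 0 0 0> <0 0 0 1> <0 0 1 1> <0 1 0 0> <0 1 0 1> <0 1 1 1> <1 0 0 0> <1 0 0 1> <1 0 1 1> <1 1 0 0> <1 1 0 1> <1 1 1 1>}
target <1 0 0 1> ∈ {PSO}

SC:no TSO:no PSO:yes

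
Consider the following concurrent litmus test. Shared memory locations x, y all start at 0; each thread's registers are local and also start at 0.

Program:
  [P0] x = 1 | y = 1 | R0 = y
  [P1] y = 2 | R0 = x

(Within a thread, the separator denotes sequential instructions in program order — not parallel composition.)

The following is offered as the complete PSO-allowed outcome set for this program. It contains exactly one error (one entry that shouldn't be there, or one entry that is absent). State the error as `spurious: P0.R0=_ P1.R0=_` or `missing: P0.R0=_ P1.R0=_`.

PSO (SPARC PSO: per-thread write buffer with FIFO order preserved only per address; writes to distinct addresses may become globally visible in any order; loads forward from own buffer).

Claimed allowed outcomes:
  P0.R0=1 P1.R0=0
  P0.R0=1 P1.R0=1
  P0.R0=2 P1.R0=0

missing: P0.R0=2 P1.R0=1

outcome vector order: (P0.R0,P1.R0)
[PSO] allowed = {10, 11, 20, 21}
PSO∖claimed = {21}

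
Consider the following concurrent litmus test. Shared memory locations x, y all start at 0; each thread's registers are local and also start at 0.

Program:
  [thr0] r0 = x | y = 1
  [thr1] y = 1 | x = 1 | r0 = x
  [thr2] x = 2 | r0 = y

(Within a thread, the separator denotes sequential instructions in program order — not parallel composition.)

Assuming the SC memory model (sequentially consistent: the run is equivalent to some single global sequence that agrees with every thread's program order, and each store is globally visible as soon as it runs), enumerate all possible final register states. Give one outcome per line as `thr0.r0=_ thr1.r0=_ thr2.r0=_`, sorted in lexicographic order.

outcome vector order: (thr0.r0,thr1.r0,thr2.r0)
|SC outcomes| = 9

thr0.r0=0 thr1.r0=1 thr2.r0=0
thr0.r0=0 thr1.r0=1 thr2.r0=1
thr0.r0=0 thr1.r0=2 thr2.r0=1
thr0.r0=1 thr1.r0=1 thr2.r0=0
thr0.r0=1 thr1.r0=1 thr2.r0=1
thr0.r0=1 thr1.r0=2 thr2.r0=1
thr0.r0=2 thr1.r0=1 thr2.r0=0
thr0.r0=2 thr1.r0=1 thr2.r0=1
thr0.r0=2 thr1.r0=2 thr2.r0=1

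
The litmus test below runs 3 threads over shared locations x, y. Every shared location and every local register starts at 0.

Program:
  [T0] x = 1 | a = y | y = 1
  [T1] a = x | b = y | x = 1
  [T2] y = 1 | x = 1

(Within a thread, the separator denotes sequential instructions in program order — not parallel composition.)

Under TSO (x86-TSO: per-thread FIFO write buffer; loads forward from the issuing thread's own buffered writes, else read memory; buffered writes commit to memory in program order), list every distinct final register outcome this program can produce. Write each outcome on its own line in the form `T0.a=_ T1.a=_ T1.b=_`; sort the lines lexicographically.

T0.a=0 T1.a=0 T1.b=0
T0.a=0 T1.a=0 T1.b=1
T0.a=0 T1.a=1 T1.b=0
T0.a=0 T1.a=1 T1.b=1
T0.a=1 T1.a=0 T1.b=0
T0.a=1 T1.a=0 T1.b=1
T0.a=1 T1.a=1 T1.b=0
T0.a=1 T1.a=1 T1.b=1

outcome vector order: (T0.a,T1.a,T1.b)
|TSO outcomes| = 8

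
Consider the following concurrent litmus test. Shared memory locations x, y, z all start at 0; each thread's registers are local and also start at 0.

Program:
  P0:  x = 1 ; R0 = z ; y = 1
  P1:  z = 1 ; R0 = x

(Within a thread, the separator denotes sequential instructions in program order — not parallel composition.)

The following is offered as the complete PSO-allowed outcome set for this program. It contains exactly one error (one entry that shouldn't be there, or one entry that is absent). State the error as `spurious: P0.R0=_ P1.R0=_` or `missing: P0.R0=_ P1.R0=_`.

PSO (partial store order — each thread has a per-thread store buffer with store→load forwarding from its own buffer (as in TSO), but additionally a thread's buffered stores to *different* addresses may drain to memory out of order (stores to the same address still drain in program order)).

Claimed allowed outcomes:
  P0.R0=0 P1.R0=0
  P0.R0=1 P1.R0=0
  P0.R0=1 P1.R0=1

missing: P0.R0=0 P1.R0=1

outcome vector order: (P0.R0,P1.R0)
[PSO] allowed = {(0,0), (0,1), (1,0), (1,1)}
PSO∖claimed = {(0,1)}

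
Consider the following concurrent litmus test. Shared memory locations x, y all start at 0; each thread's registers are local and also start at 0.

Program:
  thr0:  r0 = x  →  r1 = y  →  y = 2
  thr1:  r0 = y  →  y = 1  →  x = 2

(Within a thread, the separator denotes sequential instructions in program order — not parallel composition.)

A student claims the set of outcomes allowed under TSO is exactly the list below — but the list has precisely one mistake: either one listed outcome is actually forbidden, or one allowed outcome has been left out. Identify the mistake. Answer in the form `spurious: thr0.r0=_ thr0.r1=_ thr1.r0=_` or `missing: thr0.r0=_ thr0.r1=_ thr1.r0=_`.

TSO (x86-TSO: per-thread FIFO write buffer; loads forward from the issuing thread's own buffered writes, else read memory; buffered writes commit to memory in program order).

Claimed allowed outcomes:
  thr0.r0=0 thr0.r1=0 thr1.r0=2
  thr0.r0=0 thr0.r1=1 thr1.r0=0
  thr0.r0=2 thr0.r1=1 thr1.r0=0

missing: thr0.r0=0 thr0.r1=0 thr1.r0=0

outcome vector order: (thr0.r0,thr0.r1,thr1.r0)
TSO: 4 outcomes — {<0 0 0>; <0 0 2>; <0 1 0>; <2 1 0>}
TSO∖claimed = {<0 0 0>}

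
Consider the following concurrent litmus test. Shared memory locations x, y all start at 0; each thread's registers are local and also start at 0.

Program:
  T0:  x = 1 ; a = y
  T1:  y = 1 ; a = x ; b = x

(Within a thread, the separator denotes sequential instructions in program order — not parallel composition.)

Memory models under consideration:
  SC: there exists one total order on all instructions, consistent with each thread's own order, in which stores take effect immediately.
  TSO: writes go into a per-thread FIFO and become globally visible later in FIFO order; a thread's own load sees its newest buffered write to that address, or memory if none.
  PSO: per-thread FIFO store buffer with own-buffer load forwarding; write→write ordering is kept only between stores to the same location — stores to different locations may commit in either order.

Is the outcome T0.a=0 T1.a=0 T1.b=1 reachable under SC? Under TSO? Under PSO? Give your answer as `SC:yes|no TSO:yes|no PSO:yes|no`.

outcome vector order: (T0.a,T1.a,T1.b)
under SC → 011 100 101 111
under TSO → 000 001 011 100 101 111
under PSO → 000 001 011 100 101 111
target 001 ∈ {TSO,PSO}

SC:no TSO:yes PSO:yes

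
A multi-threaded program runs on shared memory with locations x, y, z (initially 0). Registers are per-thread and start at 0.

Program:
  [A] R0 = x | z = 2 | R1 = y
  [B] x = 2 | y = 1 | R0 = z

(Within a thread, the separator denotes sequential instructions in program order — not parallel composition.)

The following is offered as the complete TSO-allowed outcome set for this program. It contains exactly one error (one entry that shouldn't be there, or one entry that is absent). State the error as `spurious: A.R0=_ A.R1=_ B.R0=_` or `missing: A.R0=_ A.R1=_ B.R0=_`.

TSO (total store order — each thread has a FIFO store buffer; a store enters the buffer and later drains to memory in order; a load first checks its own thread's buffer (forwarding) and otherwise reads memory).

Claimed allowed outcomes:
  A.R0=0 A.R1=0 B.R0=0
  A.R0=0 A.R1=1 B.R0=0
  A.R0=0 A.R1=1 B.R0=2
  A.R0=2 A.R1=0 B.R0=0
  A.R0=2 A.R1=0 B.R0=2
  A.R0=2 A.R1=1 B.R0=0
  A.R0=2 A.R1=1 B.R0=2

missing: A.R0=0 A.R1=0 B.R0=2

outcome vector order: (A.R0,A.R1,B.R0)
TSO (8): <0 0 0> <0 0 2> <0 1 0> <0 1 2> <2 0 0> <2 0 2> <2 1 0> <2 1 2>
TSO∖claimed = {<0 0 2>}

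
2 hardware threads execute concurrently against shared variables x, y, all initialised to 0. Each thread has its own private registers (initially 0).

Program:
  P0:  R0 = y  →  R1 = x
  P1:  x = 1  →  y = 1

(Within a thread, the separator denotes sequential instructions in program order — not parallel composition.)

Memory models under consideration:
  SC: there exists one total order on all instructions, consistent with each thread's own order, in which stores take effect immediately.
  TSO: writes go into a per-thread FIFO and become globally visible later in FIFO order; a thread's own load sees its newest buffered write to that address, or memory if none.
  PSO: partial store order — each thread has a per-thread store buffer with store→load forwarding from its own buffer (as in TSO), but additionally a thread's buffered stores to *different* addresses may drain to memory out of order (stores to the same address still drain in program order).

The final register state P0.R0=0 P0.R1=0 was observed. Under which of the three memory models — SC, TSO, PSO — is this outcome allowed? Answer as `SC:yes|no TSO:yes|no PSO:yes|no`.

SC:yes TSO:yes PSO:yes

outcome vector order: (P0.R0,P0.R1)
under SC → (0,0), (0,1), (1,1)
under TSO → (0,0), (0,1), (1,1)
under PSO → (0,0), (0,1), (1,0), (1,1)
target (0,0) ∈ {SC,TSO,PSO}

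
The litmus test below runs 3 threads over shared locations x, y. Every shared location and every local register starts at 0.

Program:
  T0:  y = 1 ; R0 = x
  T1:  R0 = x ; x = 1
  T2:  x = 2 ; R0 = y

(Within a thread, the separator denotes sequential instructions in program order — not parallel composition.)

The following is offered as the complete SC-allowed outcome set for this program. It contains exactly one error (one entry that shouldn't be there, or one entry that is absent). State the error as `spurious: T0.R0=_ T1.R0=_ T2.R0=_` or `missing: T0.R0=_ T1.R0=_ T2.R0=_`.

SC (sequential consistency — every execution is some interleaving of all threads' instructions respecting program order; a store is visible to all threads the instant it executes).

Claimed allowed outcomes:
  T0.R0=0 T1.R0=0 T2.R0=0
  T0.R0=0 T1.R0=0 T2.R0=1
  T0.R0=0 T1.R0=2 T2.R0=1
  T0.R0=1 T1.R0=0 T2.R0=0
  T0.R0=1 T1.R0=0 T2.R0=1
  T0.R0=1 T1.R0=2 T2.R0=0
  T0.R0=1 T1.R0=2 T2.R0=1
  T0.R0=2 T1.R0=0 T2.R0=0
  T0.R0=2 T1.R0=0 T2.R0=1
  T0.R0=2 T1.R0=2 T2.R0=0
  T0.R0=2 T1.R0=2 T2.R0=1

spurious: T0.R0=0 T1.R0=0 T2.R0=0

outcome vector order: (T0.R0,T1.R0,T2.R0)
SC (10): 0/0/1 0/2/1 1/0/0 1/0/1 1/2/0 1/2/1 2/0/0 2/0/1 2/2/0 2/2/1
claimed∖SC = {0/0/0}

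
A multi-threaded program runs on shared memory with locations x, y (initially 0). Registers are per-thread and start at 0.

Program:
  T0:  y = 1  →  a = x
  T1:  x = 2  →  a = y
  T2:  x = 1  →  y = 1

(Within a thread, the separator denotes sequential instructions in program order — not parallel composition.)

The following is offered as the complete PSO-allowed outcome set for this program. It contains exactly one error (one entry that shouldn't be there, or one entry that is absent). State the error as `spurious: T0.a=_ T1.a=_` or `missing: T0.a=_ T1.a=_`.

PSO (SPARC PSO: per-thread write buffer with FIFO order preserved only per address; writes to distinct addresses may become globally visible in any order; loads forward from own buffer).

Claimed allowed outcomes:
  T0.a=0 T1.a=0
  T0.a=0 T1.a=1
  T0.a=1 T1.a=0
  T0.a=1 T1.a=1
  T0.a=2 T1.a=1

missing: T0.a=2 T1.a=0

outcome vector order: (T0.a,T1.a)
PSO (6): <0 0> <0 1> <1 0> <1 1> <2 0> <2 1>
PSO∖claimed = {<2 0>}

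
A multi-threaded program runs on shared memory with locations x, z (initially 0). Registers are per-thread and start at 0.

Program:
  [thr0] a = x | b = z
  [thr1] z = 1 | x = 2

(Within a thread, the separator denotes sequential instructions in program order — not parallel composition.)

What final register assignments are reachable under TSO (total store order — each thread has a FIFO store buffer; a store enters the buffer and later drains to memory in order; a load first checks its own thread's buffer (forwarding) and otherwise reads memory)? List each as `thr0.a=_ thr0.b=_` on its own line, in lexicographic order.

thr0.a=0 thr0.b=0
thr0.a=0 thr0.b=1
thr0.a=2 thr0.b=1

outcome vector order: (thr0.a,thr0.b)
|TSO outcomes| = 3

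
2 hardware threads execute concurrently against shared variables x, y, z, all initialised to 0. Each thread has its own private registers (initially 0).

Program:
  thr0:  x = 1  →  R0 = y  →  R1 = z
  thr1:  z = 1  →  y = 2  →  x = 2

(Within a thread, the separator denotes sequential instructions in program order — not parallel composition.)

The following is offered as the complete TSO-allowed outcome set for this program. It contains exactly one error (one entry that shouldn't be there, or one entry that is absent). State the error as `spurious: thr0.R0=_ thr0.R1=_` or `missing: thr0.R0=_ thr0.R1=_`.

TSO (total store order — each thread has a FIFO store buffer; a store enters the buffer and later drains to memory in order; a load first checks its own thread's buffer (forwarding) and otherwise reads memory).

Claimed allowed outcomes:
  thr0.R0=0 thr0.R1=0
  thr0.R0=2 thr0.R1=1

missing: thr0.R0=0 thr0.R1=1

outcome vector order: (thr0.R0,thr0.R1)
TSO: 3 outcomes — {0/0, 0/1, 2/1}
TSO∖claimed = {0/1}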